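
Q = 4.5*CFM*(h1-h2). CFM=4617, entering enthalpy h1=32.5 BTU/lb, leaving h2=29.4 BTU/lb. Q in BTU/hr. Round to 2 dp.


Q = 4.5 * 4617 * (32.5 - 29.4) = 64407.15 BTU/hr

64407.15 BTU/hr


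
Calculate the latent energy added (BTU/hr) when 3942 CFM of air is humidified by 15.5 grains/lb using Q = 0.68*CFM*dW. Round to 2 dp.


Q = 0.68 * 3942 * 15.5 = 41548.68 BTU/hr

41548.68 BTU/hr


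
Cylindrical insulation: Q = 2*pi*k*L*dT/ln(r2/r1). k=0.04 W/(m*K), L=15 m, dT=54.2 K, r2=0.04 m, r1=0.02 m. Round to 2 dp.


Q = 2*pi*0.04*15*54.2/ln(0.04/0.02) = 294.78 W

294.78 W


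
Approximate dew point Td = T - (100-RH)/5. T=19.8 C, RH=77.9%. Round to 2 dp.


Td = 19.8 - (100-77.9)/5 = 15.38 C

15.38 C


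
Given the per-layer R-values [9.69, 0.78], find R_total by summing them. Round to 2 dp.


R_total = 9.69 + 0.78 = 10.47

10.47


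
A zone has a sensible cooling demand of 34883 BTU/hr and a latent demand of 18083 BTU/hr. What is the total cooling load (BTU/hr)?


Qt = 34883 + 18083 = 52966 BTU/hr

52966 BTU/hr


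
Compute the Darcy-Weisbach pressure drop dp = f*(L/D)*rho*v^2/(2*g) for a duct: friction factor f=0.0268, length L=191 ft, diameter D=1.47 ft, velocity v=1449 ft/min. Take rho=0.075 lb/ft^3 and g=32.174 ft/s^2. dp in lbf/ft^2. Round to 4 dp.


v_fps = 1449/60 = 24.15 ft/s
dp = 0.0268*(191/1.47)*0.075*24.15^2/(2*32.174) = 2.3671 lbf/ft^2

2.3671 lbf/ft^2


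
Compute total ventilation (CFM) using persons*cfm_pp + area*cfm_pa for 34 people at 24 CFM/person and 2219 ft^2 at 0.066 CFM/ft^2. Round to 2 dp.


Total = 34*24 + 2219*0.066 = 962.45 CFM

962.45 CFM


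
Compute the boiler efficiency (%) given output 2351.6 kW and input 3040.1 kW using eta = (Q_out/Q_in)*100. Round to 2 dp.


eta = (2351.6/3040.1)*100 = 77.35 %

77.35 %


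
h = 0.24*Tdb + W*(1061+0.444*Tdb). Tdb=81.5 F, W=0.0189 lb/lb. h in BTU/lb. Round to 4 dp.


h = 0.24*81.5 + 0.0189*(1061+0.444*81.5) = 40.2968 BTU/lb

40.2968 BTU/lb


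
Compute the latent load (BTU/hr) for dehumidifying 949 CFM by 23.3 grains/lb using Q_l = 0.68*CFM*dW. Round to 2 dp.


Q = 0.68 * 949 * 23.3 = 15035.96 BTU/hr

15035.96 BTU/hr


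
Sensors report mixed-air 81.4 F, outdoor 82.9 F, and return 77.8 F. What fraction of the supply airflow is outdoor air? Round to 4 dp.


frac = (81.4 - 77.8) / (82.9 - 77.8) = 0.7059

0.7059


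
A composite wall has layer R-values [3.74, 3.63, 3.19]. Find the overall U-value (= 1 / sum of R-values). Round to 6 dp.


R_total = 3.74 + 3.63 + 3.19 = 10.56
U = 1/10.56 = 0.094697

0.094697


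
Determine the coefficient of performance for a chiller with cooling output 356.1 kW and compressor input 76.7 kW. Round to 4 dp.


COP = 356.1 / 76.7 = 4.6428

4.6428


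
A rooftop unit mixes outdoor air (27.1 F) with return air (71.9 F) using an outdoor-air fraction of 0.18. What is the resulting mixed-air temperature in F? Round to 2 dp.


T_mix = 0.18*27.1 + 0.82*71.9 = 63.84 F

63.84 F


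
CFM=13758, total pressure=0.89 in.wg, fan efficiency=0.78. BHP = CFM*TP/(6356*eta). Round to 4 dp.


BHP = 13758 * 0.89 / (6356 * 0.78) = 2.4698 hp

2.4698 hp


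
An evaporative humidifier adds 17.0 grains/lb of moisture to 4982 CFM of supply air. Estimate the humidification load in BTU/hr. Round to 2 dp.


Q = 0.68 * 4982 * 17.0 = 57591.92 BTU/hr

57591.92 BTU/hr


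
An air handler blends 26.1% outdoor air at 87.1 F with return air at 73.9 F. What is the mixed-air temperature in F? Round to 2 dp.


T_mix = 73.9 + (26.1/100)*(87.1-73.9) = 77.35 F

77.35 F


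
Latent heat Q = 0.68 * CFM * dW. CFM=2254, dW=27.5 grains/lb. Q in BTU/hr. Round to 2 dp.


Q = 0.68 * 2254 * 27.5 = 42149.80 BTU/hr

42149.80 BTU/hr


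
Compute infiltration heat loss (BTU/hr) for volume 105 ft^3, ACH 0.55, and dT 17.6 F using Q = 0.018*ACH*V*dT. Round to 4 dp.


Q = 0.018 * 0.55 * 105 * 17.6 = 18.2952 BTU/hr

18.2952 BTU/hr


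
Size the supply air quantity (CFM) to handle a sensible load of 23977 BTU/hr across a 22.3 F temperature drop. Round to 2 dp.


CFM = 23977 / (1.08 * 22.3) = 995.56

995.56 CFM


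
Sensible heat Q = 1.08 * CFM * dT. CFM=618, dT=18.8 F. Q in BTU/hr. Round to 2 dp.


Q = 1.08 * 618 * 18.8 = 12547.87 BTU/hr

12547.87 BTU/hr


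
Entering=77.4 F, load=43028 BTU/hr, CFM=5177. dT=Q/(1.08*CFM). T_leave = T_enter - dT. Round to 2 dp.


dT = 43028/(1.08*5177) = 7.6957
T_leave = 77.4 - 7.6957 = 69.70 F

69.70 F


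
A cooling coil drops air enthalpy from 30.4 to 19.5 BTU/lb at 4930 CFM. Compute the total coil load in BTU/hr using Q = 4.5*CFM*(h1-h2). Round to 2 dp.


Q = 4.5 * 4930 * (30.4 - 19.5) = 241816.50 BTU/hr

241816.50 BTU/hr


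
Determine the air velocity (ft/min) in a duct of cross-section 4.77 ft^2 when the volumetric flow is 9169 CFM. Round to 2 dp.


V = 9169 / 4.77 = 1922.22 ft/min

1922.22 ft/min


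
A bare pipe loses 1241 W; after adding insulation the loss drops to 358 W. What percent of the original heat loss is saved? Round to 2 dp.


Savings = ((1241-358)/1241)*100 = 71.15 %

71.15 %


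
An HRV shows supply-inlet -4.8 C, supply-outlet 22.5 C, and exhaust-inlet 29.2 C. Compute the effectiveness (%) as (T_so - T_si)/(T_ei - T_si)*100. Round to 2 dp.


eff = (22.5-(-4.8))/(29.2-(-4.8))*100 = 80.29 %

80.29 %


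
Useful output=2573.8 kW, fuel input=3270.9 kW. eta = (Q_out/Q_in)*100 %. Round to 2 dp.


eta = (2573.8/3270.9)*100 = 78.69 %

78.69 %


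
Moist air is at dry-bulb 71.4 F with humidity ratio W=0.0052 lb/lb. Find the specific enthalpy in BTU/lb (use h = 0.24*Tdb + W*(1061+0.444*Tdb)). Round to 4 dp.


h = 0.24*71.4 + 0.0052*(1061+0.444*71.4) = 22.8180 BTU/lb

22.8180 BTU/lb


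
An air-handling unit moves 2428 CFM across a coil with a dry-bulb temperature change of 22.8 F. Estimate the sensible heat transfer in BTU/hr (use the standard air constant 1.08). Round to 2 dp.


Q = 1.08 * 2428 * 22.8 = 59787.07 BTU/hr

59787.07 BTU/hr


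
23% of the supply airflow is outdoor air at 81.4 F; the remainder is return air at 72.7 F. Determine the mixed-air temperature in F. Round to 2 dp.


T_mix = 0.23*81.4 + 0.77*72.7 = 74.70 F

74.70 F


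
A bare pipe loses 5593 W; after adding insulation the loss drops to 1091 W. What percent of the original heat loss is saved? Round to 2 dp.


Savings = ((5593-1091)/5593)*100 = 80.49 %

80.49 %


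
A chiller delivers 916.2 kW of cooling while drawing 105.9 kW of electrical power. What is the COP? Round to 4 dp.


COP = 916.2 / 105.9 = 8.6516

8.6516


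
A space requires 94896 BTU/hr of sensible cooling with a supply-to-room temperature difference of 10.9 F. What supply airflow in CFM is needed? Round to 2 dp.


CFM = 94896 / (1.08 * 10.9) = 8061.16

8061.16 CFM


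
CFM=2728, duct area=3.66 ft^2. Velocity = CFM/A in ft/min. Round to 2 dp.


V = 2728 / 3.66 = 745.36 ft/min

745.36 ft/min


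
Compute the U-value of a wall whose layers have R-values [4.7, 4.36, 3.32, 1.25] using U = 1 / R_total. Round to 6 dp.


R_total = 4.7 + 4.36 + 3.32 + 1.25 = 13.63
U = 1/13.63 = 0.073368

0.073368


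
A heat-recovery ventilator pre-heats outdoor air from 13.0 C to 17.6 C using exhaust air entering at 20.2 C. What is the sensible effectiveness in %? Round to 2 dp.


eff = (17.6-13.0)/(20.2-13.0)*100 = 63.89 %

63.89 %


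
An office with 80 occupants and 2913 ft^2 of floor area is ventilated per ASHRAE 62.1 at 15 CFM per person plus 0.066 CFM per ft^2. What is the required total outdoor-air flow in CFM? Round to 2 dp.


Total = 80*15 + 2913*0.066 = 1392.26 CFM

1392.26 CFM


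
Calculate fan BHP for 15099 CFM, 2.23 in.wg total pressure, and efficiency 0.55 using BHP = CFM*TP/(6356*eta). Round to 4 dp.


BHP = 15099 * 2.23 / (6356 * 0.55) = 9.6318 hp

9.6318 hp


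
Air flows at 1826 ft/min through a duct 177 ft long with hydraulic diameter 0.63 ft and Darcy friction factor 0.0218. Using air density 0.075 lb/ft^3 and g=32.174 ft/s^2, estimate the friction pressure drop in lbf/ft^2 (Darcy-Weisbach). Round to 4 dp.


v_fps = 1826/60 = 30.4333 ft/s
dp = 0.0218*(177/0.63)*0.075*30.4333^2/(2*32.174) = 6.6117 lbf/ft^2

6.6117 lbf/ft^2


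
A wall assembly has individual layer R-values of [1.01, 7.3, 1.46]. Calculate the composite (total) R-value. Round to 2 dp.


R_total = 1.01 + 7.3 + 1.46 = 9.77

9.77


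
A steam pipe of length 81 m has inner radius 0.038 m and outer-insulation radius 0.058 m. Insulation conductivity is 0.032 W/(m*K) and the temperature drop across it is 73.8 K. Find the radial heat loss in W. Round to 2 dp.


Q = 2*pi*0.032*81*73.8/ln(0.058/0.038) = 2842.35 W

2842.35 W


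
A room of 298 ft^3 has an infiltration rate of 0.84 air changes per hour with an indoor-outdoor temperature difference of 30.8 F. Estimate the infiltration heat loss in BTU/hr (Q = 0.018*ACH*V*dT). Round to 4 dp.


Q = 0.018 * 0.84 * 298 * 30.8 = 138.7774 BTU/hr

138.7774 BTU/hr


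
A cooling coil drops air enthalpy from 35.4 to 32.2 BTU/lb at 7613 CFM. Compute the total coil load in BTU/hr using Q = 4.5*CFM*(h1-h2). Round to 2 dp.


Q = 4.5 * 7613 * (35.4 - 32.2) = 109627.20 BTU/hr

109627.20 BTU/hr


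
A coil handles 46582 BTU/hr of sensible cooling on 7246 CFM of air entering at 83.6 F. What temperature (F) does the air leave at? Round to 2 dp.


dT = 46582/(1.08*7246) = 5.9525
T_leave = 83.6 - 5.9525 = 77.65 F

77.65 F


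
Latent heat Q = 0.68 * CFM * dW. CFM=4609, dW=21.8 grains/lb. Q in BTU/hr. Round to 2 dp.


Q = 0.68 * 4609 * 21.8 = 68323.82 BTU/hr

68323.82 BTU/hr


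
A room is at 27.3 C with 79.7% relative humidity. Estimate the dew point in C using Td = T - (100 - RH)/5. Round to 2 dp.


Td = 27.3 - (100-79.7)/5 = 23.24 C

23.24 C


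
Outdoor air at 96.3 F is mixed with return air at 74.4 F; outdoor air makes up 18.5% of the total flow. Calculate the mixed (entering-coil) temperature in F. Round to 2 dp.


T_mix = 74.4 + (18.5/100)*(96.3-74.4) = 78.45 F

78.45 F


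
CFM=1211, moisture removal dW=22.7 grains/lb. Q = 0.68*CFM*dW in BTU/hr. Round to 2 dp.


Q = 0.68 * 1211 * 22.7 = 18693.00 BTU/hr

18693.00 BTU/hr


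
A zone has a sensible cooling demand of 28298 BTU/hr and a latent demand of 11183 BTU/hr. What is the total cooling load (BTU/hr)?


Qt = 28298 + 11183 = 39481 BTU/hr

39481 BTU/hr


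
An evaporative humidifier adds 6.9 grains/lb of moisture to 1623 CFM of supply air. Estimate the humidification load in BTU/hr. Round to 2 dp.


Q = 0.68 * 1623 * 6.9 = 7615.12 BTU/hr

7615.12 BTU/hr


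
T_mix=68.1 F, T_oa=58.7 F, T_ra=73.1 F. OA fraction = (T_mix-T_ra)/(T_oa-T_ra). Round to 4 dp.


frac = (68.1 - 73.1) / (58.7 - 73.1) = 0.3472

0.3472


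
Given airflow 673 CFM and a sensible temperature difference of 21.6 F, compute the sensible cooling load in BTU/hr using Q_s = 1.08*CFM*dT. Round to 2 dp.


Q = 1.08 * 673 * 21.6 = 15699.74 BTU/hr

15699.74 BTU/hr


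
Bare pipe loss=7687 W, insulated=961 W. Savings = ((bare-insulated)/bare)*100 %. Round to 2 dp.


Savings = ((7687-961)/7687)*100 = 87.50 %

87.50 %


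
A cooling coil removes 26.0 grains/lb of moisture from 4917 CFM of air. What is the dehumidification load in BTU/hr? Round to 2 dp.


Q = 0.68 * 4917 * 26.0 = 86932.56 BTU/hr

86932.56 BTU/hr


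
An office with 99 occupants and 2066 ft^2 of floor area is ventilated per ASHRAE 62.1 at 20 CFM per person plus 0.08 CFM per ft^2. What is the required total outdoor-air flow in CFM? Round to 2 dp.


Total = 99*20 + 2066*0.08 = 2145.28 CFM

2145.28 CFM


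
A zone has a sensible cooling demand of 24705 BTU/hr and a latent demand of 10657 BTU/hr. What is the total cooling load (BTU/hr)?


Qt = 24705 + 10657 = 35362 BTU/hr

35362 BTU/hr


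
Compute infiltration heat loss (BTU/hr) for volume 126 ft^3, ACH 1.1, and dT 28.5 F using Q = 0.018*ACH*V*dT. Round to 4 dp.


Q = 0.018 * 1.1 * 126 * 28.5 = 71.1018 BTU/hr

71.1018 BTU/hr


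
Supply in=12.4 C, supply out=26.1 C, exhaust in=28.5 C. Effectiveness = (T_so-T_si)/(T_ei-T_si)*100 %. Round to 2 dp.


eff = (26.1-12.4)/(28.5-12.4)*100 = 85.09 %

85.09 %


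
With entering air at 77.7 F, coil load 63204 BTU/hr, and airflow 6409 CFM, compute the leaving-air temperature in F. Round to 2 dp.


dT = 63204/(1.08*6409) = 9.1313
T_leave = 77.7 - 9.1313 = 68.57 F

68.57 F


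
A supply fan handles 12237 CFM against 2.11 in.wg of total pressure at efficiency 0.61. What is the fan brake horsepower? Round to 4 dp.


BHP = 12237 * 2.11 / (6356 * 0.61) = 6.6595 hp

6.6595 hp


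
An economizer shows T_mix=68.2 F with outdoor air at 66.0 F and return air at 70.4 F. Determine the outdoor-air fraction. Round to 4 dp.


frac = (68.2 - 70.4) / (66.0 - 70.4) = 0.5000

0.5000


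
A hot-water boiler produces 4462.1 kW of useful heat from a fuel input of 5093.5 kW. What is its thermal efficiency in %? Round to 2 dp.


eta = (4462.1/5093.5)*100 = 87.60 %

87.60 %


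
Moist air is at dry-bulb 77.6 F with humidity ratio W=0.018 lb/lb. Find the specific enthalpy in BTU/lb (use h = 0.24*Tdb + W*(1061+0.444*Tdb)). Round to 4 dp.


h = 0.24*77.6 + 0.018*(1061+0.444*77.6) = 38.3422 BTU/lb

38.3422 BTU/lb


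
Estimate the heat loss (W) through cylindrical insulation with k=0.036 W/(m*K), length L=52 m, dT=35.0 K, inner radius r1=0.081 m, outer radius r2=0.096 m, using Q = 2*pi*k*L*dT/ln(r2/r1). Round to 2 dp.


Q = 2*pi*0.036*52*35.0/ln(0.096/0.081) = 2423.05 W

2423.05 W


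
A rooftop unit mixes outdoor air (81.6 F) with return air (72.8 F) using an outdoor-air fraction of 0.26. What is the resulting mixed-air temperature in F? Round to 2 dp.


T_mix = 0.26*81.6 + 0.74*72.8 = 75.09 F

75.09 F


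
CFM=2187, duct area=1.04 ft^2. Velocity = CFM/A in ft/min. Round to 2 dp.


V = 2187 / 1.04 = 2102.88 ft/min

2102.88 ft/min


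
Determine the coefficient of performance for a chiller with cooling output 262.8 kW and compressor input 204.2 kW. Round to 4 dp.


COP = 262.8 / 204.2 = 1.2870

1.2870


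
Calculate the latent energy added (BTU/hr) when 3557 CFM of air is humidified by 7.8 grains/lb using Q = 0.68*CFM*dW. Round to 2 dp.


Q = 0.68 * 3557 * 7.8 = 18866.33 BTU/hr

18866.33 BTU/hr


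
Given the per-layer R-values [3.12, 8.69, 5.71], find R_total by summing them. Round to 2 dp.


R_total = 3.12 + 8.69 + 5.71 = 17.52

17.52


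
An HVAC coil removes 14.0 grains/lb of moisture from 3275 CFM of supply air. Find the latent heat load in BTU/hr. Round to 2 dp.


Q = 0.68 * 3275 * 14.0 = 31178.00 BTU/hr

31178.00 BTU/hr


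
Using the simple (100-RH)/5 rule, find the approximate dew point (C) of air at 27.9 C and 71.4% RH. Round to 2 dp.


Td = 27.9 - (100-71.4)/5 = 22.18 C

22.18 C


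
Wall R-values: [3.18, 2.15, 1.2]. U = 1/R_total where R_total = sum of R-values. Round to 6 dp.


R_total = 3.18 + 2.15 + 1.2 = 6.53
U = 1/6.53 = 0.153139

0.153139


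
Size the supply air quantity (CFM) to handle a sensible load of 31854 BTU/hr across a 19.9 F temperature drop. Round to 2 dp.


CFM = 31854 / (1.08 * 19.9) = 1482.13

1482.13 CFM


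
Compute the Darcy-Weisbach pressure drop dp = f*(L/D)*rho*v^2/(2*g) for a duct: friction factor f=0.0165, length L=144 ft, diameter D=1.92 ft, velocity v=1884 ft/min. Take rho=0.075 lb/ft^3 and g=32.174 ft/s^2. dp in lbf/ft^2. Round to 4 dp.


v_fps = 1884/60 = 31.4 ft/s
dp = 0.0165*(144/1.92)*0.075*31.4^2/(2*32.174) = 1.4221 lbf/ft^2

1.4221 lbf/ft^2


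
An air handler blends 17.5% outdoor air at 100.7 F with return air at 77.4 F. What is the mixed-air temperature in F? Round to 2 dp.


T_mix = 77.4 + (17.5/100)*(100.7-77.4) = 81.48 F

81.48 F


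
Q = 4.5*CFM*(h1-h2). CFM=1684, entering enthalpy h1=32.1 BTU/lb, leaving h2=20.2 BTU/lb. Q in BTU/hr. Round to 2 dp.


Q = 4.5 * 1684 * (32.1 - 20.2) = 90178.20 BTU/hr

90178.20 BTU/hr


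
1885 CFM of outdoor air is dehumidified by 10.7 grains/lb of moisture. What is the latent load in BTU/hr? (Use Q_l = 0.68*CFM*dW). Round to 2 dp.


Q = 0.68 * 1885 * 10.7 = 13715.26 BTU/hr

13715.26 BTU/hr


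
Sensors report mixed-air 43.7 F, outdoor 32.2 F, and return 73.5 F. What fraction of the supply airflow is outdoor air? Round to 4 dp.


frac = (43.7 - 73.5) / (32.2 - 73.5) = 0.7215

0.7215


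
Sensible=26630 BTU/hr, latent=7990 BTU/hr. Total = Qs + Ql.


Qt = 26630 + 7990 = 34620 BTU/hr

34620 BTU/hr


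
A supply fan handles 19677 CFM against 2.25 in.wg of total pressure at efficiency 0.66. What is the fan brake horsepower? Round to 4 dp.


BHP = 19677 * 2.25 / (6356 * 0.66) = 10.5539 hp

10.5539 hp


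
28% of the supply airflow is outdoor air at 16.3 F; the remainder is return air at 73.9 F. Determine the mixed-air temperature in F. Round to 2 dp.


T_mix = 0.28*16.3 + 0.72*73.9 = 57.77 F

57.77 F


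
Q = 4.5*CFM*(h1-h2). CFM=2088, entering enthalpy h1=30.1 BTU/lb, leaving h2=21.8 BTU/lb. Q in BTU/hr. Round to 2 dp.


Q = 4.5 * 2088 * (30.1 - 21.8) = 77986.80 BTU/hr

77986.80 BTU/hr


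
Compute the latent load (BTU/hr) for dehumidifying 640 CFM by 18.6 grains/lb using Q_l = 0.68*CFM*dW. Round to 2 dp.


Q = 0.68 * 640 * 18.6 = 8094.72 BTU/hr

8094.72 BTU/hr


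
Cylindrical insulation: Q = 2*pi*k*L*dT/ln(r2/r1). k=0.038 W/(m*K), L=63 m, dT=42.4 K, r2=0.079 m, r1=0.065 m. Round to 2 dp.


Q = 2*pi*0.038*63*42.4/ln(0.079/0.065) = 3269.64 W

3269.64 W


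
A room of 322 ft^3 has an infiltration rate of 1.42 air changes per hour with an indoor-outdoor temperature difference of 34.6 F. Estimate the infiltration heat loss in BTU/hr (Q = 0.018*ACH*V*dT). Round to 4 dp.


Q = 0.018 * 1.42 * 322 * 34.6 = 284.7691 BTU/hr

284.7691 BTU/hr


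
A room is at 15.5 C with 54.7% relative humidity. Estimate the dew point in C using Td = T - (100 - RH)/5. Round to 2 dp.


Td = 15.5 - (100-54.7)/5 = 6.44 C

6.44 C


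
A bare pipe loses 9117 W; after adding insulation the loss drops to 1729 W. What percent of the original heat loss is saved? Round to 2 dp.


Savings = ((9117-1729)/9117)*100 = 81.04 %

81.04 %


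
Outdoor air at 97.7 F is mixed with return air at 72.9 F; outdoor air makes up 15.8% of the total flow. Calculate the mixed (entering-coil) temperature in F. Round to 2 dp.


T_mix = 72.9 + (15.8/100)*(97.7-72.9) = 76.82 F

76.82 F


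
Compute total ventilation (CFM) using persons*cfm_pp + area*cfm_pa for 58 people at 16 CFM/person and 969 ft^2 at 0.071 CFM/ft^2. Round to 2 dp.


Total = 58*16 + 969*0.071 = 996.80 CFM

996.80 CFM


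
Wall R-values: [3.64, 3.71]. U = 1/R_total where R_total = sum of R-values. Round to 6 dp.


R_total = 3.64 + 3.71 = 7.35
U = 1/7.35 = 0.136054

0.136054


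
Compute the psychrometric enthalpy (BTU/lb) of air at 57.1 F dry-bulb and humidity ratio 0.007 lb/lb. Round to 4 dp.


h = 0.24*57.1 + 0.007*(1061+0.444*57.1) = 21.3085 BTU/lb

21.3085 BTU/lb


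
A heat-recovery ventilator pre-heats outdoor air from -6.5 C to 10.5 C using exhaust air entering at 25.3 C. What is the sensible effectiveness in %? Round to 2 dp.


eff = (10.5-(-6.5))/(25.3-(-6.5))*100 = 53.46 %

53.46 %


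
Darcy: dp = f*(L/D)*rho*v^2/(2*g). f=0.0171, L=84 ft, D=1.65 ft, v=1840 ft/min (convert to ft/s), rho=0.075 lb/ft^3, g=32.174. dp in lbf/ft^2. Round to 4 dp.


v_fps = 1840/60 = 30.6667 ft/s
dp = 0.0171*(84/1.65)*0.075*30.6667^2/(2*32.174) = 0.9542 lbf/ft^2

0.9542 lbf/ft^2


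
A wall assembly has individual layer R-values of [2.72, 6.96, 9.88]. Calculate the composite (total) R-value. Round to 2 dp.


R_total = 2.72 + 6.96 + 9.88 = 19.56

19.56


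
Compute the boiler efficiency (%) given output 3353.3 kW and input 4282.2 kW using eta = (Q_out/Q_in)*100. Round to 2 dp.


eta = (3353.3/4282.2)*100 = 78.31 %

78.31 %


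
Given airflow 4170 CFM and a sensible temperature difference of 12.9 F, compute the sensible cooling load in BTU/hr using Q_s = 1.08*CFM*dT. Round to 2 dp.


Q = 1.08 * 4170 * 12.9 = 58096.44 BTU/hr

58096.44 BTU/hr


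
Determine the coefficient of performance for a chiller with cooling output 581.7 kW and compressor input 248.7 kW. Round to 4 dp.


COP = 581.7 / 248.7 = 2.3390

2.3390


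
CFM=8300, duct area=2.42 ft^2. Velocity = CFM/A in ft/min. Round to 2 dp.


V = 8300 / 2.42 = 3429.75 ft/min

3429.75 ft/min


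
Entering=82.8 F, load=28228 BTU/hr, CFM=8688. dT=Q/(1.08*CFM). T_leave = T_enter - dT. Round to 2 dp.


dT = 28228/(1.08*8688) = 3.0084
T_leave = 82.8 - 3.0084 = 79.79 F

79.79 F


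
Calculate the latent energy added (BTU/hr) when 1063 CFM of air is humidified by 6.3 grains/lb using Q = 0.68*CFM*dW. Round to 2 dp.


Q = 0.68 * 1063 * 6.3 = 4553.89 BTU/hr

4553.89 BTU/hr


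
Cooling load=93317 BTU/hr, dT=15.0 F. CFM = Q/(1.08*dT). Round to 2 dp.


CFM = 93317 / (1.08 * 15.0) = 5760.31

5760.31 CFM


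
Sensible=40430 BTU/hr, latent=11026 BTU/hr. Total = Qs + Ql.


Qt = 40430 + 11026 = 51456 BTU/hr

51456 BTU/hr


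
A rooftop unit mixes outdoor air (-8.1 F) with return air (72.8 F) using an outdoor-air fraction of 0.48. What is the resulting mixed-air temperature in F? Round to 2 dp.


T_mix = 0.48*(-8.1) + 0.52*72.8 = 33.97 F

33.97 F


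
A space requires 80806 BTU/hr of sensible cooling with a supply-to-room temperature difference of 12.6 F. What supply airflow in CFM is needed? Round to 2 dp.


CFM = 80806 / (1.08 * 12.6) = 5938.12

5938.12 CFM


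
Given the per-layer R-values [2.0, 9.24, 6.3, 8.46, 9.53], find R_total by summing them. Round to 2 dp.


R_total = 2.0 + 9.24 + 6.3 + 8.46 + 9.53 = 35.53

35.53


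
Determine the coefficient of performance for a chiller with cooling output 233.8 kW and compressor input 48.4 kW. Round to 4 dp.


COP = 233.8 / 48.4 = 4.8306

4.8306


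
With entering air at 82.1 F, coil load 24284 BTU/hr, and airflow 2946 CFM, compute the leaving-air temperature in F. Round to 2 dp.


dT = 24284/(1.08*2946) = 7.6324
T_leave = 82.1 - 7.6324 = 74.47 F

74.47 F


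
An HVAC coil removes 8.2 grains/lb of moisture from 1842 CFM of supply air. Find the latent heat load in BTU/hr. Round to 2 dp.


Q = 0.68 * 1842 * 8.2 = 10270.99 BTU/hr

10270.99 BTU/hr


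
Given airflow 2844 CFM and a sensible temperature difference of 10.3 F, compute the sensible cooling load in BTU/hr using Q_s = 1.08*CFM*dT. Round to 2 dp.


Q = 1.08 * 2844 * 10.3 = 31636.66 BTU/hr

31636.66 BTU/hr


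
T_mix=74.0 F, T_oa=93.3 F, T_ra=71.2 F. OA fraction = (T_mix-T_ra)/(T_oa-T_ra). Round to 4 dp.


frac = (74.0 - 71.2) / (93.3 - 71.2) = 0.1267

0.1267


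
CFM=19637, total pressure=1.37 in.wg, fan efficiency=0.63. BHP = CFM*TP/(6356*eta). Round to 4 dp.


BHP = 19637 * 1.37 / (6356 * 0.63) = 6.7185 hp

6.7185 hp


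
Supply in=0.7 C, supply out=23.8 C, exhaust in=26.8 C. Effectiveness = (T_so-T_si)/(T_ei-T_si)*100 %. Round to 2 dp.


eff = (23.8-0.7)/(26.8-0.7)*100 = 88.51 %

88.51 %


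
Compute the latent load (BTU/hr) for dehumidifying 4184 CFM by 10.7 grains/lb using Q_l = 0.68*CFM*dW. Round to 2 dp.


Q = 0.68 * 4184 * 10.7 = 30442.78 BTU/hr

30442.78 BTU/hr


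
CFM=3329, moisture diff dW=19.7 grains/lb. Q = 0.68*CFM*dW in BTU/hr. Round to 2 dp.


Q = 0.68 * 3329 * 19.7 = 44595.28 BTU/hr

44595.28 BTU/hr


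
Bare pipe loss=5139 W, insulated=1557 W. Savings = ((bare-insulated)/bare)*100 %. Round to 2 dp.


Savings = ((5139-1557)/5139)*100 = 69.70 %

69.70 %


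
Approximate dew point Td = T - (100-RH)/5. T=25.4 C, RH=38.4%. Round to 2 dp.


Td = 25.4 - (100-38.4)/5 = 13.08 C

13.08 C


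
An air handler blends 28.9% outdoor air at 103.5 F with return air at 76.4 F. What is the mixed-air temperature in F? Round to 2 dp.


T_mix = 76.4 + (28.9/100)*(103.5-76.4) = 84.23 F

84.23 F


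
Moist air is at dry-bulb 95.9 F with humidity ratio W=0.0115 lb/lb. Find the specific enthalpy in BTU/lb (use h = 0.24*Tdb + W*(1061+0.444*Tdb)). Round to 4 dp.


h = 0.24*95.9 + 0.0115*(1061+0.444*95.9) = 35.7072 BTU/lb

35.7072 BTU/lb


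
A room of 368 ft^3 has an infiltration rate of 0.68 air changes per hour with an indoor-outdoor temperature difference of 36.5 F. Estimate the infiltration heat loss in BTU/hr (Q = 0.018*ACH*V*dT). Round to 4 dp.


Q = 0.018 * 0.68 * 368 * 36.5 = 164.4077 BTU/hr

164.4077 BTU/hr


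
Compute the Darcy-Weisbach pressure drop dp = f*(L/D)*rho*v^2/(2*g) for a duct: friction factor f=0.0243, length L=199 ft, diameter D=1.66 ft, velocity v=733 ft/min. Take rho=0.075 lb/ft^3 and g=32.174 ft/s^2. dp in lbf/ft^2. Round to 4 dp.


v_fps = 733/60 = 12.2167 ft/s
dp = 0.0243*(199/1.66)*0.075*12.2167^2/(2*32.174) = 0.5067 lbf/ft^2

0.5067 lbf/ft^2


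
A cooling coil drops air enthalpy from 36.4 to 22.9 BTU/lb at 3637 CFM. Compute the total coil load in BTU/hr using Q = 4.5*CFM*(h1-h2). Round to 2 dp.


Q = 4.5 * 3637 * (36.4 - 22.9) = 220947.75 BTU/hr

220947.75 BTU/hr


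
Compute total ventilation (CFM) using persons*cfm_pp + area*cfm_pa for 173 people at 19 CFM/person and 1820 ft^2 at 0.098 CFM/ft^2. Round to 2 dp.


Total = 173*19 + 1820*0.098 = 3465.36 CFM

3465.36 CFM


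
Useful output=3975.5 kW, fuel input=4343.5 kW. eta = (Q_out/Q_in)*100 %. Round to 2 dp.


eta = (3975.5/4343.5)*100 = 91.53 %

91.53 %


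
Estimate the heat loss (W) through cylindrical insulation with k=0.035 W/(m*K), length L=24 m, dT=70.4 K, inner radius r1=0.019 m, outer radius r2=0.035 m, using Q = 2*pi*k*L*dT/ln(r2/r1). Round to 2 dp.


Q = 2*pi*0.035*24*70.4/ln(0.035/0.019) = 608.21 W

608.21 W


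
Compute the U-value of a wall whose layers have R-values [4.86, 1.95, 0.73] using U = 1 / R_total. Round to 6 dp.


R_total = 4.86 + 1.95 + 0.73 = 7.54
U = 1/7.54 = 0.132626

0.132626


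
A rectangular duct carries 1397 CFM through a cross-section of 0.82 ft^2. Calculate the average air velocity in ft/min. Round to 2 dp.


V = 1397 / 0.82 = 1703.66 ft/min

1703.66 ft/min


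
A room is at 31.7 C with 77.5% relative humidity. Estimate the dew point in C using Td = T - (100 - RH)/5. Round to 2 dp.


Td = 31.7 - (100-77.5)/5 = 27.20 C

27.20 C


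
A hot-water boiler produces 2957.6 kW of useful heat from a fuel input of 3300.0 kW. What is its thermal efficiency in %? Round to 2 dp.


eta = (2957.6/3300.0)*100 = 89.62 %

89.62 %


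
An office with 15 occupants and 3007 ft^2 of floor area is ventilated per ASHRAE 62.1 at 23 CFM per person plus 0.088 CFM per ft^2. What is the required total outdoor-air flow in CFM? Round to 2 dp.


Total = 15*23 + 3007*0.088 = 609.62 CFM

609.62 CFM


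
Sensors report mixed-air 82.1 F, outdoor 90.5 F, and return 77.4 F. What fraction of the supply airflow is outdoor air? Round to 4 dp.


frac = (82.1 - 77.4) / (90.5 - 77.4) = 0.3588

0.3588


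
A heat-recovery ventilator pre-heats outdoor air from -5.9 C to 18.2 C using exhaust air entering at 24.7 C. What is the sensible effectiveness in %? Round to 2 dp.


eff = (18.2-(-5.9))/(24.7-(-5.9))*100 = 78.76 %

78.76 %


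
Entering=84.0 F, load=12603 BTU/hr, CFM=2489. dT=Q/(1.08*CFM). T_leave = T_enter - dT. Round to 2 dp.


dT = 12603/(1.08*2489) = 4.6884
T_leave = 84.0 - 4.6884 = 79.31 F

79.31 F


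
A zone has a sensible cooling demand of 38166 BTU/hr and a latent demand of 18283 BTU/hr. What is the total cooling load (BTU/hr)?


Qt = 38166 + 18283 = 56449 BTU/hr

56449 BTU/hr


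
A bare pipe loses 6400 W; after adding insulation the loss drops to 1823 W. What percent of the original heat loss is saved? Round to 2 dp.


Savings = ((6400-1823)/6400)*100 = 71.52 %

71.52 %


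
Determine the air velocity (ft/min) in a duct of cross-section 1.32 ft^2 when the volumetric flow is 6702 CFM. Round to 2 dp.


V = 6702 / 1.32 = 5077.27 ft/min

5077.27 ft/min


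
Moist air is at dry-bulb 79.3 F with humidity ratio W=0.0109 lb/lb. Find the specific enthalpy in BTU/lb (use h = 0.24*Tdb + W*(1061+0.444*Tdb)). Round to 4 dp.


h = 0.24*79.3 + 0.0109*(1061+0.444*79.3) = 30.9807 BTU/lb

30.9807 BTU/lb


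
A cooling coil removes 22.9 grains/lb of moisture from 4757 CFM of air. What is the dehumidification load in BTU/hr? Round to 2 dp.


Q = 0.68 * 4757 * 22.9 = 74076.00 BTU/hr

74076.00 BTU/hr


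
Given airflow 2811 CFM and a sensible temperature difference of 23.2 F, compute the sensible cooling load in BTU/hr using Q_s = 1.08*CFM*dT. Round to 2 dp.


Q = 1.08 * 2811 * 23.2 = 70432.42 BTU/hr

70432.42 BTU/hr


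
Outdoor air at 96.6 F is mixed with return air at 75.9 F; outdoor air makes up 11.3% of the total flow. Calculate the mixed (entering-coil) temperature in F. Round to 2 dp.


T_mix = 75.9 + (11.3/100)*(96.6-75.9) = 78.24 F

78.24 F


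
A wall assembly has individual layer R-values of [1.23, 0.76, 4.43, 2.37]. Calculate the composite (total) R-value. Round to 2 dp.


R_total = 1.23 + 0.76 + 4.43 + 2.37 = 8.79

8.79


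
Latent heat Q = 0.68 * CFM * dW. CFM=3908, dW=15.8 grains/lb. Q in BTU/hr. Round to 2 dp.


Q = 0.68 * 3908 * 15.8 = 41987.55 BTU/hr

41987.55 BTU/hr


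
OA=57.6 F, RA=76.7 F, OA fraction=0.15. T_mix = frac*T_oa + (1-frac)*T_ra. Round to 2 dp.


T_mix = 0.15*57.6 + 0.85*76.7 = 73.84 F

73.84 F


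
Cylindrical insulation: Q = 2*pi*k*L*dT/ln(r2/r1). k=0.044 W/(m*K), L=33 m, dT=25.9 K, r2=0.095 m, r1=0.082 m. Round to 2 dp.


Q = 2*pi*0.044*33*25.9/ln(0.095/0.082) = 1605.70 W

1605.70 W


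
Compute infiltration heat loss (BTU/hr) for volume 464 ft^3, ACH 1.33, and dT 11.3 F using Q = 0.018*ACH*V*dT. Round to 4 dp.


Q = 0.018 * 1.33 * 464 * 11.3 = 125.5222 BTU/hr

125.5222 BTU/hr


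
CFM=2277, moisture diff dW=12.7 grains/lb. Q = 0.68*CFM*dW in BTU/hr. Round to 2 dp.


Q = 0.68 * 2277 * 12.7 = 19664.17 BTU/hr

19664.17 BTU/hr


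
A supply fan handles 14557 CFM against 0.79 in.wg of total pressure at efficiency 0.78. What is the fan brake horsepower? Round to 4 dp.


BHP = 14557 * 0.79 / (6356 * 0.78) = 2.3196 hp

2.3196 hp


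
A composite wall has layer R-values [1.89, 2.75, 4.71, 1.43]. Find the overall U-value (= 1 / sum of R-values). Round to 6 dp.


R_total = 1.89 + 2.75 + 4.71 + 1.43 = 10.78
U = 1/10.78 = 0.092764

0.092764


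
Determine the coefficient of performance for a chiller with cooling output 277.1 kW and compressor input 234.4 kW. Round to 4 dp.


COP = 277.1 / 234.4 = 1.1822

1.1822


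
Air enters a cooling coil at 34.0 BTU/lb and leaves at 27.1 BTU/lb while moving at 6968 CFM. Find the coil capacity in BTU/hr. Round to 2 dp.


Q = 4.5 * 6968 * (34.0 - 27.1) = 216356.40 BTU/hr

216356.40 BTU/hr


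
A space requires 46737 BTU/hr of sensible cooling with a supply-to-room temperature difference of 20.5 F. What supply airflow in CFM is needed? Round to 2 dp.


CFM = 46737 / (1.08 * 20.5) = 2110.98

2110.98 CFM


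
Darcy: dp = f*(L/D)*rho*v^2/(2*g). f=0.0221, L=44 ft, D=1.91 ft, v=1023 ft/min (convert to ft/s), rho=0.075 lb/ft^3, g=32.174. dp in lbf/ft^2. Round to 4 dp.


v_fps = 1023/60 = 17.05 ft/s
dp = 0.0221*(44/1.91)*0.075*17.05^2/(2*32.174) = 0.1725 lbf/ft^2

0.1725 lbf/ft^2


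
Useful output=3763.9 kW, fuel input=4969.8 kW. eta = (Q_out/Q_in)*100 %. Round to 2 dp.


eta = (3763.9/4969.8)*100 = 75.74 %

75.74 %


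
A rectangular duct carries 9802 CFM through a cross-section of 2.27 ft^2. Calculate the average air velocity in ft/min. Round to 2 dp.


V = 9802 / 2.27 = 4318.06 ft/min

4318.06 ft/min


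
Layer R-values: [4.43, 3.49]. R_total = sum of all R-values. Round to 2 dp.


R_total = 4.43 + 3.49 = 7.92

7.92


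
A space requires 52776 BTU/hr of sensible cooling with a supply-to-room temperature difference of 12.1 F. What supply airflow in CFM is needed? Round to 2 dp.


CFM = 52776 / (1.08 * 12.1) = 4038.57

4038.57 CFM


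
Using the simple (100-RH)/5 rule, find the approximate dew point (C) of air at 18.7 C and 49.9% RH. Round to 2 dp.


Td = 18.7 - (100-49.9)/5 = 8.68 C

8.68 C


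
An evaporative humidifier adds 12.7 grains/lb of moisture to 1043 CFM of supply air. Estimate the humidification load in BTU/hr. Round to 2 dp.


Q = 0.68 * 1043 * 12.7 = 9007.35 BTU/hr

9007.35 BTU/hr


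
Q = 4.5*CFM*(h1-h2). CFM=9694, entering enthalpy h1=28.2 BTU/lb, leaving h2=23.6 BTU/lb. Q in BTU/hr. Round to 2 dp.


Q = 4.5 * 9694 * (28.2 - 23.6) = 200665.80 BTU/hr

200665.80 BTU/hr


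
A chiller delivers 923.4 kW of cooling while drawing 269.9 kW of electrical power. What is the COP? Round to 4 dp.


COP = 923.4 / 269.9 = 3.4213

3.4213


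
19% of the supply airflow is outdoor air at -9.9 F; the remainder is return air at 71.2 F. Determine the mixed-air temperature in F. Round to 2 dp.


T_mix = 0.19*(-9.9) + 0.81*71.2 = 55.79 F

55.79 F


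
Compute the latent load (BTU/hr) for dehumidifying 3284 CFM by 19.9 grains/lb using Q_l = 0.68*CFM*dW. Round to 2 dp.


Q = 0.68 * 3284 * 19.9 = 44439.09 BTU/hr

44439.09 BTU/hr


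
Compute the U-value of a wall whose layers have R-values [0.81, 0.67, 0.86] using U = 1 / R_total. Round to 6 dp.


R_total = 0.81 + 0.67 + 0.86 = 2.34
U = 1/2.34 = 0.427350

0.427350


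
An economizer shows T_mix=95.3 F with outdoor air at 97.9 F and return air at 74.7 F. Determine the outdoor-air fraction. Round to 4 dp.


frac = (95.3 - 74.7) / (97.9 - 74.7) = 0.8879

0.8879


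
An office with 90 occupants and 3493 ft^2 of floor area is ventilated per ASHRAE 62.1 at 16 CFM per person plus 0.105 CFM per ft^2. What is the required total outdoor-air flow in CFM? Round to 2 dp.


Total = 90*16 + 3493*0.105 = 1806.77 CFM

1806.77 CFM


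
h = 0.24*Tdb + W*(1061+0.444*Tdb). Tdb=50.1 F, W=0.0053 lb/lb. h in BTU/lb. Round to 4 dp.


h = 0.24*50.1 + 0.0053*(1061+0.444*50.1) = 17.7652 BTU/lb

17.7652 BTU/lb


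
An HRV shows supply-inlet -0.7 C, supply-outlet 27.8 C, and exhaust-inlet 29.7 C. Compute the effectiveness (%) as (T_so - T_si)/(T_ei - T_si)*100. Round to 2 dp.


eff = (27.8-(-0.7))/(29.7-(-0.7))*100 = 93.75 %

93.75 %


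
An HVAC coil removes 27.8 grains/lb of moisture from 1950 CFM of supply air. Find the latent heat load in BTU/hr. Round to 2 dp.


Q = 0.68 * 1950 * 27.8 = 36862.80 BTU/hr

36862.80 BTU/hr


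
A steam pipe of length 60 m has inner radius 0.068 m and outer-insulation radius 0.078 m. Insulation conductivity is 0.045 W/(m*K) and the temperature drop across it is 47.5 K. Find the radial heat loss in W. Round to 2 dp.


Q = 2*pi*0.045*60*47.5/ln(0.078/0.068) = 5873.26 W

5873.26 W


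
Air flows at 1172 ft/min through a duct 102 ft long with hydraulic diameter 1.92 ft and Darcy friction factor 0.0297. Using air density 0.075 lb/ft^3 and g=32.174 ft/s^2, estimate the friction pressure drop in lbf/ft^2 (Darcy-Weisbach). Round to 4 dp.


v_fps = 1172/60 = 19.5333 ft/s
dp = 0.0297*(102/1.92)*0.075*19.5333^2/(2*32.174) = 0.7017 lbf/ft^2

0.7017 lbf/ft^2


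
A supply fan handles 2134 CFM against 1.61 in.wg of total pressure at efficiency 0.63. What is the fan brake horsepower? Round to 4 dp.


BHP = 2134 * 1.61 / (6356 * 0.63) = 0.8580 hp

0.8580 hp


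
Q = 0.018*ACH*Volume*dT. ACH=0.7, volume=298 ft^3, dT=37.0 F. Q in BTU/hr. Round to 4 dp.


Q = 0.018 * 0.7 * 298 * 37.0 = 138.9276 BTU/hr

138.9276 BTU/hr


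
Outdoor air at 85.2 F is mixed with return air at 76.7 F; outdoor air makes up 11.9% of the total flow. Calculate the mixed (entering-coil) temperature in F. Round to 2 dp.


T_mix = 76.7 + (11.9/100)*(85.2-76.7) = 77.71 F

77.71 F


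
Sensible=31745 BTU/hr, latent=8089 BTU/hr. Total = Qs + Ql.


Qt = 31745 + 8089 = 39834 BTU/hr

39834 BTU/hr


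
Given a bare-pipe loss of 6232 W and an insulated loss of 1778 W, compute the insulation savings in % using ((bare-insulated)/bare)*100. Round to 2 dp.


Savings = ((6232-1778)/6232)*100 = 71.47 %

71.47 %


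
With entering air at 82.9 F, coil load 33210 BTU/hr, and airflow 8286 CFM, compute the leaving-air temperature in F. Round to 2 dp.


dT = 33210/(1.08*8286) = 3.7111
T_leave = 82.9 - 3.7111 = 79.19 F

79.19 F


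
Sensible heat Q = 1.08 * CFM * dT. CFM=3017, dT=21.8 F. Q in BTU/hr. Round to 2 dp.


Q = 1.08 * 3017 * 21.8 = 71032.25 BTU/hr

71032.25 BTU/hr


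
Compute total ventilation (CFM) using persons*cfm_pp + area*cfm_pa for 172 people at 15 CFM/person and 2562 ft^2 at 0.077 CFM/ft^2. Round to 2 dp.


Total = 172*15 + 2562*0.077 = 2777.27 CFM

2777.27 CFM


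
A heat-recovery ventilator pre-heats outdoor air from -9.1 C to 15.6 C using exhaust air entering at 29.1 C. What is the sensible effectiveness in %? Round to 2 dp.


eff = (15.6-(-9.1))/(29.1-(-9.1))*100 = 64.66 %

64.66 %


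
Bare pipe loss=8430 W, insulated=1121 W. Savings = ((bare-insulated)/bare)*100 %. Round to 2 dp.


Savings = ((8430-1121)/8430)*100 = 86.70 %

86.70 %


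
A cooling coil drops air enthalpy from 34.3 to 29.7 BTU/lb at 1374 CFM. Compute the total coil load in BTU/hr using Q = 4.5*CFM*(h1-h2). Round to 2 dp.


Q = 4.5 * 1374 * (34.3 - 29.7) = 28441.80 BTU/hr

28441.80 BTU/hr


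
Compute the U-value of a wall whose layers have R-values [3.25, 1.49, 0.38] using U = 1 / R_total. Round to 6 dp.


R_total = 3.25 + 1.49 + 0.38 = 5.12
U = 1/5.12 = 0.195313

0.195313


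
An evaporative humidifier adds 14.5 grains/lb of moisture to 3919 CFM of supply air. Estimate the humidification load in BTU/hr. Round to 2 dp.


Q = 0.68 * 3919 * 14.5 = 38641.34 BTU/hr

38641.34 BTU/hr


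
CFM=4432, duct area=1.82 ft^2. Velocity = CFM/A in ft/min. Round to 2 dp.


V = 4432 / 1.82 = 2435.16 ft/min

2435.16 ft/min


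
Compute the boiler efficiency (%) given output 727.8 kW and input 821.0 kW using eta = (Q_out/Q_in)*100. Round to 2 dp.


eta = (727.8/821.0)*100 = 88.65 %

88.65 %


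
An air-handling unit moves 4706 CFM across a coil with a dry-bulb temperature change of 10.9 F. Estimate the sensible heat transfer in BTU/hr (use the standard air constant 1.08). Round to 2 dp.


Q = 1.08 * 4706 * 10.9 = 55399.03 BTU/hr

55399.03 BTU/hr


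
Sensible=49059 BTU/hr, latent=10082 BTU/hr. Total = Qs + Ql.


Qt = 49059 + 10082 = 59141 BTU/hr

59141 BTU/hr


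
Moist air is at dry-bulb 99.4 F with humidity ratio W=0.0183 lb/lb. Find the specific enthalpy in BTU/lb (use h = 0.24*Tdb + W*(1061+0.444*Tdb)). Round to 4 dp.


h = 0.24*99.4 + 0.0183*(1061+0.444*99.4) = 44.0799 BTU/lb

44.0799 BTU/lb


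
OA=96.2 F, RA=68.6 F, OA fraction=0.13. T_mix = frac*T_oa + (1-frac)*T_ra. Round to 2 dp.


T_mix = 0.13*96.2 + 0.87*68.6 = 72.19 F

72.19 F


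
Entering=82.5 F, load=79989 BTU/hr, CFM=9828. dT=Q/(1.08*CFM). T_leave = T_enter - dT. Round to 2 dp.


dT = 79989/(1.08*9828) = 7.5360
T_leave = 82.5 - 7.5360 = 74.96 F

74.96 F


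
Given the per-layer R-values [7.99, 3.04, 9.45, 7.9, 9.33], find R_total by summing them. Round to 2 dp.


R_total = 7.99 + 3.04 + 9.45 + 7.9 + 9.33 = 37.71

37.71


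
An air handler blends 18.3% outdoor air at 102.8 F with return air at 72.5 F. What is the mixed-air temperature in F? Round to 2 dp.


T_mix = 72.5 + (18.3/100)*(102.8-72.5) = 78.04 F

78.04 F


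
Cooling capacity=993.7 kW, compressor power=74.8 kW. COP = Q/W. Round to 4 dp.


COP = 993.7 / 74.8 = 13.2848

13.2848


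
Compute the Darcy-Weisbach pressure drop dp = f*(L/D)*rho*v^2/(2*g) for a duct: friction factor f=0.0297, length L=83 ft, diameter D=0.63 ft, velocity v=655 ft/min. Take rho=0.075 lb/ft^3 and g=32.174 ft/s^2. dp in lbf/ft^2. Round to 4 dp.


v_fps = 655/60 = 10.9167 ft/s
dp = 0.0297*(83/0.63)*0.075*10.9167^2/(2*32.174) = 0.5435 lbf/ft^2

0.5435 lbf/ft^2
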